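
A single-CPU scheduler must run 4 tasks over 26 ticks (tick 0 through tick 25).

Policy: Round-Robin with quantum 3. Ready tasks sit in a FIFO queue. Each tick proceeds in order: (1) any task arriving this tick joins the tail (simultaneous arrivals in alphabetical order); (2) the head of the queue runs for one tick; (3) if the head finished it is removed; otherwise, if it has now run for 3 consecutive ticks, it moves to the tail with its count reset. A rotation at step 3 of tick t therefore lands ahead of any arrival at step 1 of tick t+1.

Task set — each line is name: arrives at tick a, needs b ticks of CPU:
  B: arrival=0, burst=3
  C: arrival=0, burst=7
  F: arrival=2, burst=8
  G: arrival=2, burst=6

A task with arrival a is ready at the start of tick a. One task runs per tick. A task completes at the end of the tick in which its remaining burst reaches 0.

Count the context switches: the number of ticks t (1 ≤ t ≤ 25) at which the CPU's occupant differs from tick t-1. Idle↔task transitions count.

context switches = 9

t=0: queue=[B,C] q_used=0 → run B
t=1: queue=[B,C] q_used=1 → run B
t=2: queue=[B,C,F,G] q_used=2 → run B
t=3: queue=[C,F,G] q_used=0 → run C
t=4: queue=[C,F,G] q_used=1 → run C
t=5: queue=[C,F,G] q_used=2 → run C
t=6: queue=[F,G,C] q_used=0 → run F
t=7: queue=[F,G,C] q_used=1 → run F
t=8: queue=[F,G,C] q_used=2 → run F
t=9: queue=[G,C,F] q_used=0 → run G
t=10: queue=[G,C,F] q_used=1 → run G
t=11: queue=[G,C,F] q_used=2 → run G
t=12: queue=[C,F,G] q_used=0 → run C
t=13: queue=[C,F,G] q_used=1 → run C
t=14: queue=[C,F,G] q_used=2 → run C
t=15: queue=[F,G,C] q_used=0 → run F
t=16: queue=[F,G,C] q_used=1 → run F
t=17: queue=[F,G,C] q_used=2 → run F
t=18: queue=[G,C,F] q_used=0 → run G
t=19: queue=[G,C,F] q_used=1 → run G
t=20: queue=[G,C,F] q_used=2 → run G
t=21: queue=[C,F] q_used=0 → run C
t=22: queue=[F] q_used=0 → run F
t=23: queue=[F] q_used=1 → run F
t=24: (idle)
t=25: (idle)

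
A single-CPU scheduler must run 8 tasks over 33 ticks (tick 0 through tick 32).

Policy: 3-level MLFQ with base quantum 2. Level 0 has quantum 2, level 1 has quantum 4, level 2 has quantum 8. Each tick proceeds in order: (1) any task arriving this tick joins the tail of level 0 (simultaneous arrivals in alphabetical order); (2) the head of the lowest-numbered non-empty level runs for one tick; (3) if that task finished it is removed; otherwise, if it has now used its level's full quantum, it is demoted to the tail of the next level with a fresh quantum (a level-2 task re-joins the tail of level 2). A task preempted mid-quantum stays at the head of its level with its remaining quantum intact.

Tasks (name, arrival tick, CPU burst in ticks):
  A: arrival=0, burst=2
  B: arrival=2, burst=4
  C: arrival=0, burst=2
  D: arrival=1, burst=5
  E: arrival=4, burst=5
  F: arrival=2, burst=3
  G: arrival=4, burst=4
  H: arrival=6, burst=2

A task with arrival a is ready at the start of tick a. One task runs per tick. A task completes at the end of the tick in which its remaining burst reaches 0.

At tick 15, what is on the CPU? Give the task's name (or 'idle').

t=0: L0/L1/L2 = AC/-/- → run A
t=1: L0/L1/L2 = ACD/-/- → run A
t=2: L0/L1/L2 = CDBF/-/- → run C
t=3: L0/L1/L2 = CDBF/-/- → run C
t=4: L0/L1/L2 = DBFEG/-/- → run D
t=5: L0/L1/L2 = DBFEG/-/- → run D
t=6: L0/L1/L2 = BFEGH/D/- → run B
t=7: L0/L1/L2 = BFEGH/D/- → run B
t=8: L0/L1/L2 = FEGH/DB/- → run F
t=9: L0/L1/L2 = FEGH/DB/- → run F
t=10: L0/L1/L2 = EGH/DBF/- → run E
t=11: L0/L1/L2 = EGH/DBF/- → run E
t=12: L0/L1/L2 = GH/DBFE/- → run G
t=13: L0/L1/L2 = GH/DBFE/- → run G
t=14: L0/L1/L2 = H/DBFEG/- → run H
t=15: L0/L1/L2 = H/DBFEG/- → run H
t=16: L0/L1/L2 = -/DBFEG/- → run D
t=17: L0/L1/L2 = -/DBFEG/- → run D
t=18: L0/L1/L2 = -/DBFEG/- → run D
t=19: L0/L1/L2 = -/BFEG/- → run B
t=20: L0/L1/L2 = -/BFEG/- → run B
t=21: L0/L1/L2 = -/FEG/- → run F
t=22: L0/L1/L2 = -/EG/- → run E
t=23: L0/L1/L2 = -/EG/- → run E
t=24: L0/L1/L2 = -/EG/- → run E
t=25: L0/L1/L2 = -/G/- → run G
t=26: L0/L1/L2 = -/G/- → run G
t=27: (idle)
t=28: (idle)
t=29: (idle)
t=30: (idle)
t=31: (idle)
t=32: (idle)

running at tick 15 = H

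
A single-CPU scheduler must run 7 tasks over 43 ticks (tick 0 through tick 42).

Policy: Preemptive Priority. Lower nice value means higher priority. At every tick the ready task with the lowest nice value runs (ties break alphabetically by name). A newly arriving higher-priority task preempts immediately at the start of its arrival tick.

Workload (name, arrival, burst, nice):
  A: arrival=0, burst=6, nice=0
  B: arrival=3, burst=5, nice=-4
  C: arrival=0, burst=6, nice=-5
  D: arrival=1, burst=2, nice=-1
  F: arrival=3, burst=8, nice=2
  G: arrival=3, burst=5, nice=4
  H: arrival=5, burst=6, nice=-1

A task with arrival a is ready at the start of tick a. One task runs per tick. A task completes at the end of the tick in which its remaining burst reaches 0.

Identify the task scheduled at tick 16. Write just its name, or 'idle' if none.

t=0: ready={A,C} → run C
t=1: ready={A,C,D} → run C
t=2: ready={A,C,D} → run C
t=3: ready={A,B,C,D,F,G} → run C
t=4: ready={A,B,C,D,F,G} → run C
t=5: ready={A,B,C,D,F,G,H} → run C
t=6: ready={A,B,D,F,G,H} → run B
t=7: ready={A,B,D,F,G,H} → run B
t=8: ready={A,B,D,F,G,H} → run B
t=9: ready={A,B,D,F,G,H} → run B
t=10: ready={A,B,D,F,G,H} → run B
t=11: ready={A,D,F,G,H} → run D
t=12: ready={A,D,F,G,H} → run D
t=13: ready={A,F,G,H} → run H
t=14: ready={A,F,G,H} → run H
t=15: ready={A,F,G,H} → run H
t=16: ready={A,F,G,H} → run H
t=17: ready={A,F,G,H} → run H
t=18: ready={A,F,G,H} → run H
t=19: ready={A,F,G} → run A
t=20: ready={A,F,G} → run A
t=21: ready={A,F,G} → run A
t=22: ready={A,F,G} → run A
t=23: ready={A,F,G} → run A
t=24: ready={A,F,G} → run A
t=25: ready={F,G} → run F
t=26: ready={F,G} → run F
t=27: ready={F,G} → run F
t=28: ready={F,G} → run F
t=29: ready={F,G} → run F
t=30: ready={F,G} → run F
t=31: ready={F,G} → run F
t=32: ready={F,G} → run F
t=33: ready={G} → run G
t=34: ready={G} → run G
t=35: ready={G} → run G
t=36: ready={G} → run G
t=37: ready={G} → run G
t=38: (idle)
t=39: (idle)
t=40: (idle)
t=41: (idle)
t=42: (idle)

running at tick 16 = H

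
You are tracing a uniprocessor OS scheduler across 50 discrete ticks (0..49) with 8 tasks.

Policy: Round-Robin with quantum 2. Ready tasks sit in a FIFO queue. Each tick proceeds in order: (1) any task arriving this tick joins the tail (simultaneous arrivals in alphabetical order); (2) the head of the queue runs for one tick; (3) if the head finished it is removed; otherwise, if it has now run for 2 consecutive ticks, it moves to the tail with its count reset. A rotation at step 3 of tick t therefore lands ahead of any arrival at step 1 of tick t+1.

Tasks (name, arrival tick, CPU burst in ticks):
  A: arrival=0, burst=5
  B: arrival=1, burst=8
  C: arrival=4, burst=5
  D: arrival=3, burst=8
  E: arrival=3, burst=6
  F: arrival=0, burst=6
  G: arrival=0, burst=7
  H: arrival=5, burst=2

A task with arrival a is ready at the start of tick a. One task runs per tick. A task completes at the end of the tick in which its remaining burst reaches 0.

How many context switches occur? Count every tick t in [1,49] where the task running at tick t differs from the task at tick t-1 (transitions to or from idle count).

context switches = 25

t=0: queue=[A,F,G] q_used=0 → run A
t=1: queue=[A,F,G,B] q_used=1 → run A
t=2: queue=[F,G,B,A] q_used=0 → run F
t=3: queue=[F,G,B,A,D,E] q_used=1 → run F
t=4: queue=[G,B,A,D,E,F,C] q_used=0 → run G
t=5: queue=[G,B,A,D,E,F,C,H] q_used=1 → run G
t=6: queue=[B,A,D,E,F,C,H,G] q_used=0 → run B
t=7: queue=[B,A,D,E,F,C,H,G] q_used=1 → run B
t=8: queue=[A,D,E,F,C,H,G,B] q_used=0 → run A
t=9: queue=[A,D,E,F,C,H,G,B] q_used=1 → run A
t=10: queue=[D,E,F,C,H,G,B,A] q_used=0 → run D
t=11: queue=[D,E,F,C,H,G,B,A] q_used=1 → run D
t=12: queue=[E,F,C,H,G,B,A,D] q_used=0 → run E
t=13: queue=[E,F,C,H,G,B,A,D] q_used=1 → run E
t=14: queue=[F,C,H,G,B,A,D,E] q_used=0 → run F
t=15: queue=[F,C,H,G,B,A,D,E] q_used=1 → run F
t=16: queue=[C,H,G,B,A,D,E,F] q_used=0 → run C
t=17: queue=[C,H,G,B,A,D,E,F] q_used=1 → run C
t=18: queue=[H,G,B,A,D,E,F,C] q_used=0 → run H
t=19: queue=[H,G,B,A,D,E,F,C] q_used=1 → run H
t=20: queue=[G,B,A,D,E,F,C] q_used=0 → run G
t=21: queue=[G,B,A,D,E,F,C] q_used=1 → run G
t=22: queue=[B,A,D,E,F,C,G] q_used=0 → run B
t=23: queue=[B,A,D,E,F,C,G] q_used=1 → run B
t=24: queue=[A,D,E,F,C,G,B] q_used=0 → run A
t=25: queue=[D,E,F,C,G,B] q_used=0 → run D
t=26: queue=[D,E,F,C,G,B] q_used=1 → run D
t=27: queue=[E,F,C,G,B,D] q_used=0 → run E
t=28: queue=[E,F,C,G,B,D] q_used=1 → run E
t=29: queue=[F,C,G,B,D,E] q_used=0 → run F
t=30: queue=[F,C,G,B,D,E] q_used=1 → run F
t=31: queue=[C,G,B,D,E] q_used=0 → run C
t=32: queue=[C,G,B,D,E] q_used=1 → run C
t=33: queue=[G,B,D,E,C] q_used=0 → run G
t=34: queue=[G,B,D,E,C] q_used=1 → run G
t=35: queue=[B,D,E,C,G] q_used=0 → run B
t=36: queue=[B,D,E,C,G] q_used=1 → run B
t=37: queue=[D,E,C,G,B] q_used=0 → run D
t=38: queue=[D,E,C,G,B] q_used=1 → run D
t=39: queue=[E,C,G,B,D] q_used=0 → run E
t=40: queue=[E,C,G,B,D] q_used=1 → run E
t=41: queue=[C,G,B,D] q_used=0 → run C
t=42: queue=[G,B,D] q_used=0 → run G
t=43: queue=[B,D] q_used=0 → run B
t=44: queue=[B,D] q_used=1 → run B
t=45: queue=[D] q_used=0 → run D
t=46: queue=[D] q_used=1 → run D
t=47: (idle)
t=48: (idle)
t=49: (idle)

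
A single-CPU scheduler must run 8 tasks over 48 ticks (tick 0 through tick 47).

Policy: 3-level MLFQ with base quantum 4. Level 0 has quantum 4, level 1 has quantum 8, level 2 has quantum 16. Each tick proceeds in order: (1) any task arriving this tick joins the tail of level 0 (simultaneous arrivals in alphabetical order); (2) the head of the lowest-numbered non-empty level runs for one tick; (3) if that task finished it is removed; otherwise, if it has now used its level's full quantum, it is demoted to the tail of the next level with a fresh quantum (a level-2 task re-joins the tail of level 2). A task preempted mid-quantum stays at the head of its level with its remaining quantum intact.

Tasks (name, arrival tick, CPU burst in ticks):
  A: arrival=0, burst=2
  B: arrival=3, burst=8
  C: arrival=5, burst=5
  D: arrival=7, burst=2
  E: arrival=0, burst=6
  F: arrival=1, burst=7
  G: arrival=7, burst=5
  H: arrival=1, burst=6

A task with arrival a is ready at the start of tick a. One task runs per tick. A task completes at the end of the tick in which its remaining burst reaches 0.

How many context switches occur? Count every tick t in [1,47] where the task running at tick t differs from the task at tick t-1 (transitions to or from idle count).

context switches = 14

t=0: L0/L1/L2 = AE/-/- → run A
t=1: L0/L1/L2 = AEFH/-/- → run A
t=2: L0/L1/L2 = EFH/-/- → run E
t=3: L0/L1/L2 = EFHB/-/- → run E
t=4: L0/L1/L2 = EFHB/-/- → run E
t=5: L0/L1/L2 = EFHBC/-/- → run E
t=6: L0/L1/L2 = FHBC/E/- → run F
t=7: L0/L1/L2 = FHBCDG/E/- → run F
t=8: L0/L1/L2 = FHBCDG/E/- → run F
t=9: L0/L1/L2 = FHBCDG/E/- → run F
t=10: L0/L1/L2 = HBCDG/EF/- → run H
t=11: L0/L1/L2 = HBCDG/EF/- → run H
t=12: L0/L1/L2 = HBCDG/EF/- → run H
t=13: L0/L1/L2 = HBCDG/EF/- → run H
t=14: L0/L1/L2 = BCDG/EFH/- → run B
t=15: L0/L1/L2 = BCDG/EFH/- → run B
t=16: L0/L1/L2 = BCDG/EFH/- → run B
t=17: L0/L1/L2 = BCDG/EFH/- → run B
t=18: L0/L1/L2 = CDG/EFHB/- → run C
t=19: L0/L1/L2 = CDG/EFHB/- → run C
t=20: L0/L1/L2 = CDG/EFHB/- → run C
t=21: L0/L1/L2 = CDG/EFHB/- → run C
t=22: L0/L1/L2 = DG/EFHBC/- → run D
t=23: L0/L1/L2 = DG/EFHBC/- → run D
t=24: L0/L1/L2 = G/EFHBC/- → run G
t=25: L0/L1/L2 = G/EFHBC/- → run G
t=26: L0/L1/L2 = G/EFHBC/- → run G
t=27: L0/L1/L2 = G/EFHBC/- → run G
t=28: L0/L1/L2 = -/EFHBCG/- → run E
t=29: L0/L1/L2 = -/EFHBCG/- → run E
t=30: L0/L1/L2 = -/FHBCG/- → run F
t=31: L0/L1/L2 = -/FHBCG/- → run F
t=32: L0/L1/L2 = -/FHBCG/- → run F
t=33: L0/L1/L2 = -/HBCG/- → run H
t=34: L0/L1/L2 = -/HBCG/- → run H
t=35: L0/L1/L2 = -/BCG/- → run B
t=36: L0/L1/L2 = -/BCG/- → run B
t=37: L0/L1/L2 = -/BCG/- → run B
t=38: L0/L1/L2 = -/BCG/- → run B
t=39: L0/L1/L2 = -/CG/- → run C
t=40: L0/L1/L2 = -/G/- → run G
t=41: (idle)
t=42: (idle)
t=43: (idle)
t=44: (idle)
t=45: (idle)
t=46: (idle)
t=47: (idle)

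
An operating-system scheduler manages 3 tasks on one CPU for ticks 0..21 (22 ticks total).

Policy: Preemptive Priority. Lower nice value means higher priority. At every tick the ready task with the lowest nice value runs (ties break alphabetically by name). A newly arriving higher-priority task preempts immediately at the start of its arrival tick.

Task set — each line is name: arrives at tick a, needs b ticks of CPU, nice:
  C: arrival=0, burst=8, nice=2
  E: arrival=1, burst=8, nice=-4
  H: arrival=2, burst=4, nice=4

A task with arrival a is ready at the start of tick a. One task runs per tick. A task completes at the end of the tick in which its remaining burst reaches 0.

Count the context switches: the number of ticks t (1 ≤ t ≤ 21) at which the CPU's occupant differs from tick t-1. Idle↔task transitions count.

t=0: ready={C} → run C
t=1: ready={C,E} → run E
t=2: ready={C,E,H} → run E
t=3: ready={C,E,H} → run E
t=4: ready={C,E,H} → run E
t=5: ready={C,E,H} → run E
t=6: ready={C,E,H} → run E
t=7: ready={C,E,H} → run E
t=8: ready={C,E,H} → run E
t=9: ready={C,H} → run C
t=10: ready={C,H} → run C
t=11: ready={C,H} → run C
t=12: ready={C,H} → run C
t=13: ready={C,H} → run C
t=14: ready={C,H} → run C
t=15: ready={C,H} → run C
t=16: ready={H} → run H
t=17: ready={H} → run H
t=18: ready={H} → run H
t=19: ready={H} → run H
t=20: (idle)
t=21: (idle)

context switches = 4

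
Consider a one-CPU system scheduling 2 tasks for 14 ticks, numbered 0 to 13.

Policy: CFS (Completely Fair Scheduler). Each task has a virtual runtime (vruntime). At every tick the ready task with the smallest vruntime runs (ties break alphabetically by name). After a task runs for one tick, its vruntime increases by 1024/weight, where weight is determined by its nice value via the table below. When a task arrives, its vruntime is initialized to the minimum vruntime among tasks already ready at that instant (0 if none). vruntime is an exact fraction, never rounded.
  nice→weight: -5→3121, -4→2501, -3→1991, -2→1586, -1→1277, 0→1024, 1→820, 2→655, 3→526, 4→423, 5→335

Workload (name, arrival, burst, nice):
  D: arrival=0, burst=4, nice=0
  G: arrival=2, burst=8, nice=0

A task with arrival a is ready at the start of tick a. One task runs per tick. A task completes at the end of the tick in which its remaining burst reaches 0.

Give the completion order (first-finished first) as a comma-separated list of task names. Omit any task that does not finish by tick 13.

completion order = D, G

t=0: vr[D=0] → run D
t=1: vr[D=1] → run D
t=2: vr[D=2 G=2] → run D
t=3: vr[D=3 G=2] → run G
t=4: vr[D=3 G=3] → run D
t=5: vr[G=3] → run G
t=6: vr[G=4] → run G
t=7: vr[G=5] → run G
t=8: vr[G=6] → run G
t=9: vr[G=7] → run G
t=10: vr[G=8] → run G
t=11: vr[G=9] → run G
t=12: (idle)
t=13: (idle)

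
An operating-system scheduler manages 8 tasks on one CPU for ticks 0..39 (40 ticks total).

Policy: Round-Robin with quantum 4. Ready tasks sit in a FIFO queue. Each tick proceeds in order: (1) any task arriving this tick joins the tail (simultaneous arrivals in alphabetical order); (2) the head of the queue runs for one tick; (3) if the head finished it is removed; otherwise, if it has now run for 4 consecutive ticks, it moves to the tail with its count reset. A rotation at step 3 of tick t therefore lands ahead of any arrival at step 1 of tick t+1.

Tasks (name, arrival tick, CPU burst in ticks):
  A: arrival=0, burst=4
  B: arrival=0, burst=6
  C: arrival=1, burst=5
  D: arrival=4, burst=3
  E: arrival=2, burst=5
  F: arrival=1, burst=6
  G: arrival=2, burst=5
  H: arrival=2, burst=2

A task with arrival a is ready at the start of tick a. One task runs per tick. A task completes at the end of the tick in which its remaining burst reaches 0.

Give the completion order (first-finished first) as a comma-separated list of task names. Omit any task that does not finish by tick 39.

completion order = A, H, D, B, C, F, E, G

t=0: queue=[A,B] q_used=0 → run A
t=1: queue=[A,B,C,F] q_used=1 → run A
t=2: queue=[A,B,C,F,E,G,H] q_used=2 → run A
t=3: queue=[A,B,C,F,E,G,H] q_used=3 → run A
t=4: queue=[B,C,F,E,G,H,D] q_used=0 → run B
t=5: queue=[B,C,F,E,G,H,D] q_used=1 → run B
t=6: queue=[B,C,F,E,G,H,D] q_used=2 → run B
t=7: queue=[B,C,F,E,G,H,D] q_used=3 → run B
t=8: queue=[C,F,E,G,H,D,B] q_used=0 → run C
t=9: queue=[C,F,E,G,H,D,B] q_used=1 → run C
t=10: queue=[C,F,E,G,H,D,B] q_used=2 → run C
t=11: queue=[C,F,E,G,H,D,B] q_used=3 → run C
t=12: queue=[F,E,G,H,D,B,C] q_used=0 → run F
t=13: queue=[F,E,G,H,D,B,C] q_used=1 → run F
t=14: queue=[F,E,G,H,D,B,C] q_used=2 → run F
t=15: queue=[F,E,G,H,D,B,C] q_used=3 → run F
t=16: queue=[E,G,H,D,B,C,F] q_used=0 → run E
t=17: queue=[E,G,H,D,B,C,F] q_used=1 → run E
t=18: queue=[E,G,H,D,B,C,F] q_used=2 → run E
t=19: queue=[E,G,H,D,B,C,F] q_used=3 → run E
t=20: queue=[G,H,D,B,C,F,E] q_used=0 → run G
t=21: queue=[G,H,D,B,C,F,E] q_used=1 → run G
t=22: queue=[G,H,D,B,C,F,E] q_used=2 → run G
t=23: queue=[G,H,D,B,C,F,E] q_used=3 → run G
t=24: queue=[H,D,B,C,F,E,G] q_used=0 → run H
t=25: queue=[H,D,B,C,F,E,G] q_used=1 → run H
t=26: queue=[D,B,C,F,E,G] q_used=0 → run D
t=27: queue=[D,B,C,F,E,G] q_used=1 → run D
t=28: queue=[D,B,C,F,E,G] q_used=2 → run D
t=29: queue=[B,C,F,E,G] q_used=0 → run B
t=30: queue=[B,C,F,E,G] q_used=1 → run B
t=31: queue=[C,F,E,G] q_used=0 → run C
t=32: queue=[F,E,G] q_used=0 → run F
t=33: queue=[F,E,G] q_used=1 → run F
t=34: queue=[E,G] q_used=0 → run E
t=35: queue=[G] q_used=0 → run G
t=36: (idle)
t=37: (idle)
t=38: (idle)
t=39: (idle)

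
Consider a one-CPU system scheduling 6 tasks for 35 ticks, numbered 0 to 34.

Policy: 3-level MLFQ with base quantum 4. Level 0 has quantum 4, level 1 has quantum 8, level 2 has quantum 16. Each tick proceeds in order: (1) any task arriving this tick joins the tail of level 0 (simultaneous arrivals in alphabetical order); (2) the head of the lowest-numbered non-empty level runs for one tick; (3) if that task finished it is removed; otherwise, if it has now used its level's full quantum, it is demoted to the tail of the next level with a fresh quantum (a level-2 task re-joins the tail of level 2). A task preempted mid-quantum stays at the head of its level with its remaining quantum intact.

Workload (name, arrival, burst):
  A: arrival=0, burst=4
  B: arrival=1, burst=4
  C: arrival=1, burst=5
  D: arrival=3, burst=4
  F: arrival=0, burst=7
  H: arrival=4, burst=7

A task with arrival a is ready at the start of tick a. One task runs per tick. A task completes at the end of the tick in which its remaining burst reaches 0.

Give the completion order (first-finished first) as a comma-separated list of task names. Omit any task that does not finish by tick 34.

t=0: L0/L1/L2 = AF/-/- → run A
t=1: L0/L1/L2 = AFBC/-/- → run A
t=2: L0/L1/L2 = AFBC/-/- → run A
t=3: L0/L1/L2 = AFBCD/-/- → run A
t=4: L0/L1/L2 = FBCDH/-/- → run F
t=5: L0/L1/L2 = FBCDH/-/- → run F
t=6: L0/L1/L2 = FBCDH/-/- → run F
t=7: L0/L1/L2 = FBCDH/-/- → run F
t=8: L0/L1/L2 = BCDH/F/- → run B
t=9: L0/L1/L2 = BCDH/F/- → run B
t=10: L0/L1/L2 = BCDH/F/- → run B
t=11: L0/L1/L2 = BCDH/F/- → run B
t=12: L0/L1/L2 = CDH/F/- → run C
t=13: L0/L1/L2 = CDH/F/- → run C
t=14: L0/L1/L2 = CDH/F/- → run C
t=15: L0/L1/L2 = CDH/F/- → run C
t=16: L0/L1/L2 = DH/FC/- → run D
t=17: L0/L1/L2 = DH/FC/- → run D
t=18: L0/L1/L2 = DH/FC/- → run D
t=19: L0/L1/L2 = DH/FC/- → run D
t=20: L0/L1/L2 = H/FC/- → run H
t=21: L0/L1/L2 = H/FC/- → run H
t=22: L0/L1/L2 = H/FC/- → run H
t=23: L0/L1/L2 = H/FC/- → run H
t=24: L0/L1/L2 = -/FCH/- → run F
t=25: L0/L1/L2 = -/FCH/- → run F
t=26: L0/L1/L2 = -/FCH/- → run F
t=27: L0/L1/L2 = -/CH/- → run C
t=28: L0/L1/L2 = -/H/- → run H
t=29: L0/L1/L2 = -/H/- → run H
t=30: L0/L1/L2 = -/H/- → run H
t=31: (idle)
t=32: (idle)
t=33: (idle)
t=34: (idle)

completion order = A, B, D, F, C, H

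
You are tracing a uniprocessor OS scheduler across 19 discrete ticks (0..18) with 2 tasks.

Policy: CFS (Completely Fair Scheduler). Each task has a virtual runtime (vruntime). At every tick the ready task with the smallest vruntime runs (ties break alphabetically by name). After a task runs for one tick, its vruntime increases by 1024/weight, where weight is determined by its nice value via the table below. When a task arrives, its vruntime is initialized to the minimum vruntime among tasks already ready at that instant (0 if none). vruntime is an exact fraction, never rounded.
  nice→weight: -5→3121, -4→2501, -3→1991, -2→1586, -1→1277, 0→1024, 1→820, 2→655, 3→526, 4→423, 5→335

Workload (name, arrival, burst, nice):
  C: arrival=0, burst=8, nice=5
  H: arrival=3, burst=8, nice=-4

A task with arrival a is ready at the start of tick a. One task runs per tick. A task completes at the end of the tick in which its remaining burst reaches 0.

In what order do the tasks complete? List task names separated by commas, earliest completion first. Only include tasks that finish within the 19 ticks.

t=0: vr[C=0] → run C
t=1: vr[C=1024/335] → run C
t=2: vr[C=2048/335] → run C
t=3: vr[C=3072/335 H=3072/335] → run C
t=4: vr[C=4096/335 H=3072/335] → run H
t=5: vr[C=4096/335 H=8026112/837835] → run H
t=6: vr[C=4096/335 H=8369152/837835] → run H
t=7: vr[C=4096/335 H=8712192/837835] → run H
t=8: vr[C=4096/335 H=9055232/837835] → run H
t=9: vr[C=4096/335 H=9398272/837835] → run H
t=10: vr[C=4096/335 H=9741312/837835] → run H
t=11: vr[C=4096/335 H=10084352/837835] → run H
t=12: vr[C=4096/335] → run C
t=13: vr[C=1024/67] → run C
t=14: vr[C=6144/335] → run C
t=15: vr[C=7168/335] → run C
t=16: (idle)
t=17: (idle)
t=18: (idle)

completion order = H, C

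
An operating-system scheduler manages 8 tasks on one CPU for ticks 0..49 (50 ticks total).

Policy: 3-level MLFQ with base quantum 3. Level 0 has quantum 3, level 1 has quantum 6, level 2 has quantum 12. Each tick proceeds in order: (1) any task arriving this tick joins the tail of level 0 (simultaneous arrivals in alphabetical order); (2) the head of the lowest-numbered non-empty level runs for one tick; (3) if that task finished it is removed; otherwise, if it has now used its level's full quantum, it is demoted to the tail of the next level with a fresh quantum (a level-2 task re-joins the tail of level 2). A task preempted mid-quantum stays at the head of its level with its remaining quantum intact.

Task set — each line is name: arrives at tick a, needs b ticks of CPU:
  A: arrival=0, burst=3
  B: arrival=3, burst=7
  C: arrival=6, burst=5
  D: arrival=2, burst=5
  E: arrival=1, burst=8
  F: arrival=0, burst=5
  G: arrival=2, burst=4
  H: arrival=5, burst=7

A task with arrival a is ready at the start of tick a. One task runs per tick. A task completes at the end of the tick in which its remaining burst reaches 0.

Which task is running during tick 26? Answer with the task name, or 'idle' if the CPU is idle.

running at tick 26 = E

t=0: L0/L1/L2 = AF/-/- → run A
t=1: L0/L1/L2 = AFE/-/- → run A
t=2: L0/L1/L2 = AFEDG/-/- → run A
t=3: L0/L1/L2 = FEDGB/-/- → run F
t=4: L0/L1/L2 = FEDGB/-/- → run F
t=5: L0/L1/L2 = FEDGBH/-/- → run F
t=6: L0/L1/L2 = EDGBHC/F/- → run E
t=7: L0/L1/L2 = EDGBHC/F/- → run E
t=8: L0/L1/L2 = EDGBHC/F/- → run E
t=9: L0/L1/L2 = DGBHC/FE/- → run D
t=10: L0/L1/L2 = DGBHC/FE/- → run D
t=11: L0/L1/L2 = DGBHC/FE/- → run D
t=12: L0/L1/L2 = GBHC/FED/- → run G
t=13: L0/L1/L2 = GBHC/FED/- → run G
t=14: L0/L1/L2 = GBHC/FED/- → run G
t=15: L0/L1/L2 = BHC/FEDG/- → run B
t=16: L0/L1/L2 = BHC/FEDG/- → run B
t=17: L0/L1/L2 = BHC/FEDG/- → run B
t=18: L0/L1/L2 = HC/FEDGB/- → run H
t=19: L0/L1/L2 = HC/FEDGB/- → run H
t=20: L0/L1/L2 = HC/FEDGB/- → run H
t=21: L0/L1/L2 = C/FEDGBH/- → run C
t=22: L0/L1/L2 = C/FEDGBH/- → run C
t=23: L0/L1/L2 = C/FEDGBH/- → run C
t=24: L0/L1/L2 = -/FEDGBHC/- → run F
t=25: L0/L1/L2 = -/FEDGBHC/- → run F
t=26: L0/L1/L2 = -/EDGBHC/- → run E
t=27: L0/L1/L2 = -/EDGBHC/- → run E
t=28: L0/L1/L2 = -/EDGBHC/- → run E
t=29: L0/L1/L2 = -/EDGBHC/- → run E
t=30: L0/L1/L2 = -/EDGBHC/- → run E
t=31: L0/L1/L2 = -/DGBHC/- → run D
t=32: L0/L1/L2 = -/DGBHC/- → run D
t=33: L0/L1/L2 = -/GBHC/- → run G
t=34: L0/L1/L2 = -/BHC/- → run B
t=35: L0/L1/L2 = -/BHC/- → run B
t=36: L0/L1/L2 = -/BHC/- → run B
t=37: L0/L1/L2 = -/BHC/- → run B
t=38: L0/L1/L2 = -/HC/- → run H
t=39: L0/L1/L2 = -/HC/- → run H
t=40: L0/L1/L2 = -/HC/- → run H
t=41: L0/L1/L2 = -/HC/- → run H
t=42: L0/L1/L2 = -/C/- → run C
t=43: L0/L1/L2 = -/C/- → run C
t=44: (idle)
t=45: (idle)
t=46: (idle)
t=47: (idle)
t=48: (idle)
t=49: (idle)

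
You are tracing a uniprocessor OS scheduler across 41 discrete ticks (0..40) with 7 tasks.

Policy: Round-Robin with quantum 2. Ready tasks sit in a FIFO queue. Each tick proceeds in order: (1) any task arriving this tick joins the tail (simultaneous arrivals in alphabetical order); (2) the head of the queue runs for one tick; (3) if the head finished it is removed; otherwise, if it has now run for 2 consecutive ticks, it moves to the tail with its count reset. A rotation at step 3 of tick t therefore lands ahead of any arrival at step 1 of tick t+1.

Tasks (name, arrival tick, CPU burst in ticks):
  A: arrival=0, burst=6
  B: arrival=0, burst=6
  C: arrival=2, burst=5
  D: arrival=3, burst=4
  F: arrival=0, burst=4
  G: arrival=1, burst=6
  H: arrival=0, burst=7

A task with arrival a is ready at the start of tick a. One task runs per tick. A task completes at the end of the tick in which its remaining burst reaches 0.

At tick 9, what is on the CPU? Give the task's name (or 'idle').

t=0: queue=[A,B,F,H] q_used=0 → run A
t=1: queue=[A,B,F,H,G] q_used=1 → run A
t=2: queue=[B,F,H,G,A,C] q_used=0 → run B
t=3: queue=[B,F,H,G,A,C,D] q_used=1 → run B
t=4: queue=[F,H,G,A,C,D,B] q_used=0 → run F
t=5: queue=[F,H,G,A,C,D,B] q_used=1 → run F
t=6: queue=[H,G,A,C,D,B,F] q_used=0 → run H
t=7: queue=[H,G,A,C,D,B,F] q_used=1 → run H
t=8: queue=[G,A,C,D,B,F,H] q_used=0 → run G
t=9: queue=[G,A,C,D,B,F,H] q_used=1 → run G
t=10: queue=[A,C,D,B,F,H,G] q_used=0 → run A
t=11: queue=[A,C,D,B,F,H,G] q_used=1 → run A
t=12: queue=[C,D,B,F,H,G,A] q_used=0 → run C
t=13: queue=[C,D,B,F,H,G,A] q_used=1 → run C
t=14: queue=[D,B,F,H,G,A,C] q_used=0 → run D
t=15: queue=[D,B,F,H,G,A,C] q_used=1 → run D
t=16: queue=[B,F,H,G,A,C,D] q_used=0 → run B
t=17: queue=[B,F,H,G,A,C,D] q_used=1 → run B
t=18: queue=[F,H,G,A,C,D,B] q_used=0 → run F
t=19: queue=[F,H,G,A,C,D,B] q_used=1 → run F
t=20: queue=[H,G,A,C,D,B] q_used=0 → run H
t=21: queue=[H,G,A,C,D,B] q_used=1 → run H
t=22: queue=[G,A,C,D,B,H] q_used=0 → run G
t=23: queue=[G,A,C,D,B,H] q_used=1 → run G
t=24: queue=[A,C,D,B,H,G] q_used=0 → run A
t=25: queue=[A,C,D,B,H,G] q_used=1 → run A
t=26: queue=[C,D,B,H,G] q_used=0 → run C
t=27: queue=[C,D,B,H,G] q_used=1 → run C
t=28: queue=[D,B,H,G,C] q_used=0 → run D
t=29: queue=[D,B,H,G,C] q_used=1 → run D
t=30: queue=[B,H,G,C] q_used=0 → run B
t=31: queue=[B,H,G,C] q_used=1 → run B
t=32: queue=[H,G,C] q_used=0 → run H
t=33: queue=[H,G,C] q_used=1 → run H
t=34: queue=[G,C,H] q_used=0 → run G
t=35: queue=[G,C,H] q_used=1 → run G
t=36: queue=[C,H] q_used=0 → run C
t=37: queue=[H] q_used=0 → run H
t=38: (idle)
t=39: (idle)
t=40: (idle)

running at tick 9 = G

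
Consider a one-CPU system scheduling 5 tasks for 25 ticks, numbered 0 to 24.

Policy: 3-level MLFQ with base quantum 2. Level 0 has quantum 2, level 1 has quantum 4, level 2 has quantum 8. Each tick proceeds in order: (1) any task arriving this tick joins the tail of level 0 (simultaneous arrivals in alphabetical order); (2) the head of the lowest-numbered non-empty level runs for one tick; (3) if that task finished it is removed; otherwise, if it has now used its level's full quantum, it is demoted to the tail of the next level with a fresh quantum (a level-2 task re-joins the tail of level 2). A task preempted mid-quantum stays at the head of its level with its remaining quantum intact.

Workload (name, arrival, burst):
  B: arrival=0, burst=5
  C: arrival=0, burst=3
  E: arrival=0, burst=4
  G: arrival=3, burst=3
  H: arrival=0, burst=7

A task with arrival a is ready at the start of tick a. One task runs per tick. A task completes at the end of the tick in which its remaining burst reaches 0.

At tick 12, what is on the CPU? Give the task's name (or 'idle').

t=0: L0/L1/L2 = BCEH/-/- → run B
t=1: L0/L1/L2 = BCEH/-/- → run B
t=2: L0/L1/L2 = CEH/B/- → run C
t=3: L0/L1/L2 = CEHG/B/- → run C
t=4: L0/L1/L2 = EHG/BC/- → run E
t=5: L0/L1/L2 = EHG/BC/- → run E
t=6: L0/L1/L2 = HG/BCE/- → run H
t=7: L0/L1/L2 = HG/BCE/- → run H
t=8: L0/L1/L2 = G/BCEH/- → run G
t=9: L0/L1/L2 = G/BCEH/- → run G
t=10: L0/L1/L2 = -/BCEHG/- → run B
t=11: L0/L1/L2 = -/BCEHG/- → run B
t=12: L0/L1/L2 = -/BCEHG/- → run B
t=13: L0/L1/L2 = -/CEHG/- → run C
t=14: L0/L1/L2 = -/EHG/- → run E
t=15: L0/L1/L2 = -/EHG/- → run E
t=16: L0/L1/L2 = -/HG/- → run H
t=17: L0/L1/L2 = -/HG/- → run H
t=18: L0/L1/L2 = -/HG/- → run H
t=19: L0/L1/L2 = -/HG/- → run H
t=20: L0/L1/L2 = -/G/H → run G
t=21: L0/L1/L2 = -/-/H → run H
t=22: (idle)
t=23: (idle)
t=24: (idle)

running at tick 12 = B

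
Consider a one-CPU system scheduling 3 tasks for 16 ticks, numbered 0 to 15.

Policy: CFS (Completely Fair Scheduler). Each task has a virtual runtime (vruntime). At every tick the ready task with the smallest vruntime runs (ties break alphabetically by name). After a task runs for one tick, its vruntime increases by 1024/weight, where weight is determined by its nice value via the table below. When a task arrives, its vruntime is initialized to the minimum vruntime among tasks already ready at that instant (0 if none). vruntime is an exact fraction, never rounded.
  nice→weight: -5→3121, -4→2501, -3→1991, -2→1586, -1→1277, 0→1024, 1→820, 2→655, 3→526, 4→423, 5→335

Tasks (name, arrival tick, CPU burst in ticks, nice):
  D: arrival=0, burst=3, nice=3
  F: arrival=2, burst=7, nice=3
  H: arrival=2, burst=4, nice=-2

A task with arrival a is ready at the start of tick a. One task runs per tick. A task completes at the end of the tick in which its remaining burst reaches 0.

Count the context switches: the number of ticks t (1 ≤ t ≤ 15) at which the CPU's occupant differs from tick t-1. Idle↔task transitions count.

context switches = 4

t=0: vr[D=0] → run D
t=1: vr[D=512/263] → run D
t=2: vr[D=1024/263 F=1024/263 H=1024/263] → run D
t=3: vr[F=1024/263 H=1024/263] → run F
t=4: vr[F=1536/263 H=1024/263] → run H
t=5: vr[F=1536/263 H=946688/208559] → run H
t=6: vr[F=1536/263 H=1081344/208559] → run H
t=7: vr[F=1536/263 H=1216000/208559] → run H
t=8: vr[F=1536/263] → run F
t=9: vr[F=2048/263] → run F
t=10: vr[F=2560/263] → run F
t=11: vr[F=3072/263] → run F
t=12: vr[F=3584/263] → run F
t=13: vr[F=4096/263] → run F
t=14: (idle)
t=15: (idle)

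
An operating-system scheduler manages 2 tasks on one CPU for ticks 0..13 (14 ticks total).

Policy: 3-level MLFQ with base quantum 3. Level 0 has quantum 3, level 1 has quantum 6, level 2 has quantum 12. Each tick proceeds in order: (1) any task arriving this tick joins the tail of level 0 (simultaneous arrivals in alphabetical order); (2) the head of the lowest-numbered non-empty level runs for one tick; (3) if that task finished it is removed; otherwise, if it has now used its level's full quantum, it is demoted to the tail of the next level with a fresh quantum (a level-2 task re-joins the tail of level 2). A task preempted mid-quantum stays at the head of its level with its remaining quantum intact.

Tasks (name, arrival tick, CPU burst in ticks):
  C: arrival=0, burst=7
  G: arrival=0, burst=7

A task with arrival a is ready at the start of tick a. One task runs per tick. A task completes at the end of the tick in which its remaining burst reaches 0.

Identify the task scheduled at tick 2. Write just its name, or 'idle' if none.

t=0: L0/L1/L2 = CG/-/- → run C
t=1: L0/L1/L2 = CG/-/- → run C
t=2: L0/L1/L2 = CG/-/- → run C
t=3: L0/L1/L2 = G/C/- → run G
t=4: L0/L1/L2 = G/C/- → run G
t=5: L0/L1/L2 = G/C/- → run G
t=6: L0/L1/L2 = -/CG/- → run C
t=7: L0/L1/L2 = -/CG/- → run C
t=8: L0/L1/L2 = -/CG/- → run C
t=9: L0/L1/L2 = -/CG/- → run C
t=10: L0/L1/L2 = -/G/- → run G
t=11: L0/L1/L2 = -/G/- → run G
t=12: L0/L1/L2 = -/G/- → run G
t=13: L0/L1/L2 = -/G/- → run G

running at tick 2 = C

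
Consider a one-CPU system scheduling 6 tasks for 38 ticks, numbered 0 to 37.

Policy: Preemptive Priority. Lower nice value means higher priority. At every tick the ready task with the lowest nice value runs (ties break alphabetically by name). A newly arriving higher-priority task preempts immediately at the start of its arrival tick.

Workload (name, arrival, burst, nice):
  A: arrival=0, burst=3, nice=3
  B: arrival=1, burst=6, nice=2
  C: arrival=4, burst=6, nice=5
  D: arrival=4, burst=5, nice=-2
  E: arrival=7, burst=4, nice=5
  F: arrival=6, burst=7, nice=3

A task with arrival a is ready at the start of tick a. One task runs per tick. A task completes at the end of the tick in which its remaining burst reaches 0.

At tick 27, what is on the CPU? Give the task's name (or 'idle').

t=0: ready={A} → run A
t=1: ready={A,B} → run B
t=2: ready={A,B} → run B
t=3: ready={A,B} → run B
t=4: ready={A,B,C,D} → run D
t=5: ready={A,B,C,D} → run D
t=6: ready={A,B,C,D,F} → run D
t=7: ready={A,B,C,D,E,F} → run D
t=8: ready={A,B,C,D,E,F} → run D
t=9: ready={A,B,C,E,F} → run B
t=10: ready={A,B,C,E,F} → run B
t=11: ready={A,B,C,E,F} → run B
t=12: ready={A,C,E,F} → run A
t=13: ready={A,C,E,F} → run A
t=14: ready={C,E,F} → run F
t=15: ready={C,E,F} → run F
t=16: ready={C,E,F} → run F
t=17: ready={C,E,F} → run F
t=18: ready={C,E,F} → run F
t=19: ready={C,E,F} → run F
t=20: ready={C,E,F} → run F
t=21: ready={C,E} → run C
t=22: ready={C,E} → run C
t=23: ready={C,E} → run C
t=24: ready={C,E} → run C
t=25: ready={C,E} → run C
t=26: ready={C,E} → run C
t=27: ready={E} → run E
t=28: ready={E} → run E
t=29: ready={E} → run E
t=30: ready={E} → run E
t=31: (idle)
t=32: (idle)
t=33: (idle)
t=34: (idle)
t=35: (idle)
t=36: (idle)
t=37: (idle)

running at tick 27 = E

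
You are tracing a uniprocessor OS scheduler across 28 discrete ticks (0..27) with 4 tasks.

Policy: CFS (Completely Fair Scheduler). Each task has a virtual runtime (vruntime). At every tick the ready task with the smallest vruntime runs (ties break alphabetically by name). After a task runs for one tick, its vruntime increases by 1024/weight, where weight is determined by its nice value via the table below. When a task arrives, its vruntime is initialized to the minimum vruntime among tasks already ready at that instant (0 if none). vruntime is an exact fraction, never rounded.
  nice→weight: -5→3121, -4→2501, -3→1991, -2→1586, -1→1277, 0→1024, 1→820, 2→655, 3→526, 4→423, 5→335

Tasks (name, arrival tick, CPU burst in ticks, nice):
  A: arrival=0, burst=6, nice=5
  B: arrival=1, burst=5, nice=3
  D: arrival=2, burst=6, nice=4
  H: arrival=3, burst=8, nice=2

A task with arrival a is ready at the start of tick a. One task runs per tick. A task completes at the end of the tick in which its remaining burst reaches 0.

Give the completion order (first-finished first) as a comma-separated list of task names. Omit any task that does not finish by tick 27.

completion order = B, H, D, A

t=0: vr[A=0] → run A
t=1: vr[A=1024/335 B=1024/335] → run A
t=2: vr[A=2048/335 B=1024/335 D=1024/335] → run B
t=3: vr[A=2048/335 B=440832/88105 D=1024/335 H=1024/335] → run D
t=4: vr[A=2048/335 B=440832/88105 D=776192/141705 H=1024/335] → run H
t=5: vr[A=2048/335 B=440832/88105 D=776192/141705 H=202752/43885] → run H
t=6: vr[A=2048/335 B=440832/88105 D=776192/141705 H=54272/8777] → run B
t=7: vr[A=2048/335 B=612352/88105 D=776192/141705 H=54272/8777] → run D
t=8: vr[A=2048/335 B=612352/88105 D=1119232/141705 H=54272/8777] → run A
t=9: vr[A=3072/335 B=612352/88105 D=1119232/141705 H=54272/8777] → run H
t=10: vr[A=3072/335 B=612352/88105 D=1119232/141705 H=339968/43885] → run B
t=11: vr[A=3072/335 B=783872/88105 D=1119232/141705 H=339968/43885] → run H
t=12: vr[A=3072/335 B=783872/88105 D=1119232/141705 H=408576/43885] → run D
t=13: vr[A=3072/335 B=783872/88105 D=487424/47235 H=408576/43885] → run B
t=14: vr[A=3072/335 B=955392/88105 D=487424/47235 H=408576/43885] → run A
t=15: vr[A=4096/335 B=955392/88105 D=487424/47235 H=408576/43885] → run H
t=16: vr[A=4096/335 B=955392/88105 D=487424/47235 H=477184/43885] → run D
t=17: vr[A=4096/335 B=955392/88105 D=1805312/141705 H=477184/43885] → run B
t=18: vr[A=4096/335 D=1805312/141705 H=477184/43885] → run H
t=19: vr[A=4096/335 D=1805312/141705 H=545792/43885] → run A
t=20: vr[A=1024/67 D=1805312/141705 H=545792/43885] → run H
t=21: vr[A=1024/67 D=1805312/141705 H=122880/8777] → run D
t=22: vr[A=1024/67 D=2148352/141705 H=122880/8777] → run H
t=23: vr[A=1024/67 D=2148352/141705] → run D
t=24: vr[A=1024/67] → run A
t=25: (idle)
t=26: (idle)
t=27: (idle)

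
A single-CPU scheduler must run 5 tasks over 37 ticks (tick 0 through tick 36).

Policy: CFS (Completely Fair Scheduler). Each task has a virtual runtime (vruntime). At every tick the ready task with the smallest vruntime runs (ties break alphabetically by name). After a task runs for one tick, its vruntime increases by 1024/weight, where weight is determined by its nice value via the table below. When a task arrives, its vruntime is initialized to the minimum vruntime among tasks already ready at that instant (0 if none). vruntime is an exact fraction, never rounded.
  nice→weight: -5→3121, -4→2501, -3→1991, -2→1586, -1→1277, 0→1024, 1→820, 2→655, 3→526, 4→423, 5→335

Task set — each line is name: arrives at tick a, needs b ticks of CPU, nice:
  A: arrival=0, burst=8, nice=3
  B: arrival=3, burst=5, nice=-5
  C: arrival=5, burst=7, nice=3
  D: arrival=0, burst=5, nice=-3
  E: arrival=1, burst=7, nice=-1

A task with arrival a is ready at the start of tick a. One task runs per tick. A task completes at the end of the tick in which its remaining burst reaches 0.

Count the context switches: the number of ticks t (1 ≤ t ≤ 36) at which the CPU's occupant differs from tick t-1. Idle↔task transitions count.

t=0: vr[A=0 D=0] → run A
t=1: vr[A=512/263 D=0 E=0] → run D
t=2: vr[A=512/263 D=1024/1991 E=0] → run E
t=3: vr[A=512/263 B=1024/1991 D=1024/1991 E=1024/1277] → run B
t=4: vr[A=512/263 B=5234688/6213911 D=1024/1991 E=1024/1277] → run D
t=5: vr[A=512/263 B=5234688/6213911 C=1024/1277 D=2048/1991 E=1024/1277] → run C
t=6: vr[A=512/263 B=5234688/6213911 C=923136/335851 D=2048/1991 E=1024/1277] → run E
t=7: vr[A=512/263 B=5234688/6213911 C=923136/335851 D=2048/1991 E=2048/1277] → run B
t=8: vr[A=512/263 B=7273472/6213911 C=923136/335851 D=2048/1991 E=2048/1277] → run D
t=9: vr[A=512/263 B=7273472/6213911 C=923136/335851 D=3072/1991 E=2048/1277] → run B
t=10: vr[A=512/263 B=9312256/6213911 C=923136/335851 D=3072/1991 E=2048/1277] → run B
t=11: vr[A=512/263 B=11351040/6213911 C=923136/335851 D=3072/1991 E=2048/1277] → run D
t=12: vr[A=512/263 B=11351040/6213911 C=923136/335851 D=4096/1991 E=2048/1277] → run E
t=13: vr[A=512/263 B=11351040/6213911 C=923136/335851 D=4096/1991 E=3072/1277] → run B
t=14: vr[A=512/263 C=923136/335851 D=4096/1991 E=3072/1277] → run A
t=15: vr[A=1024/263 C=923136/335851 D=4096/1991 E=3072/1277] → run D
t=16: vr[A=1024/263 C=923136/335851 E=3072/1277] → run E
t=17: vr[A=1024/263 C=923136/335851 E=4096/1277] → run C
t=18: vr[A=1024/263 C=1576960/335851 E=4096/1277] → run E
t=19: vr[A=1024/263 C=1576960/335851 E=5120/1277] → run A
t=20: vr[A=1536/263 C=1576960/335851 E=5120/1277] → run E
t=21: vr[A=1536/263 C=1576960/335851 E=6144/1277] → run C
t=22: vr[A=1536/263 C=2230784/335851 E=6144/1277] → run E
t=23: vr[A=1536/263 C=2230784/335851] → run A
t=24: vr[A=2048/263 C=2230784/335851] → run C
t=25: vr[A=2048/263 C=2884608/335851] → run A
t=26: vr[A=2560/263 C=2884608/335851] → run C
t=27: vr[A=2560/263 C=3538432/335851] → run A
t=28: vr[A=3072/263 C=3538432/335851] → run C
t=29: vr[A=3072/263 C=4192256/335851] → run A
t=30: vr[A=3584/263 C=4192256/335851] → run C
t=31: vr[A=3584/263] → run A
t=32: (idle)
t=33: (idle)
t=34: (idle)
t=35: (idle)
t=36: (idle)

context switches = 31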